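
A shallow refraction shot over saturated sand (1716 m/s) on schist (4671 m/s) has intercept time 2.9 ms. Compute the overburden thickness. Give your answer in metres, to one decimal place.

h = tᵢ·V₁·V₂ / (2·√(V₂²−V₁²)).
√(V₂²−V₁²) = √(4671² − 1716²) = 4344.4 m/s.
h = 0.0029 s × 1716 × 4671 / (2 × 4344.4) = 2.68 m.

2.7 m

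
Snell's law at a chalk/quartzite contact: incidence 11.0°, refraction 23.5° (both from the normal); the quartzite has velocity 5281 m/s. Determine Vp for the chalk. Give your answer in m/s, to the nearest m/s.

Snell's law: sin 11.0°/V₁ = sin 23.5°/V₂.
V₁ = V₂·sin 11.0°/sin 23.5° = 5281 × 0.4785 = 2527.06 m/s.

2527 m/s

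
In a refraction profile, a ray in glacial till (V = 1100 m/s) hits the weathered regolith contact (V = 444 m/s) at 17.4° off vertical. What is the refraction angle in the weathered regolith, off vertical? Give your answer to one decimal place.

sin θ₁/V₁ = sin θ₂/V₂ ⇒ sin θ₂ = 444·sin 17.4°/1100 = 444·0.2990/1100 = 0.1207.
θ₂ = arcsin 0.1207 = 6.93° from the normal.

6.9°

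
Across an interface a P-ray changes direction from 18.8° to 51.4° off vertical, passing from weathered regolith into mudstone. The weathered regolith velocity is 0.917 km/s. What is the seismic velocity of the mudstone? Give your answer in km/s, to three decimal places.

2.224 km/s

sin 18.8° = 0.3223; sin 51.4° = 0.7815.
V₂ = V₁·(sin θ₂/sin θ₁) = 0.917·(0.7815/0.3223) = 2.224 km/s.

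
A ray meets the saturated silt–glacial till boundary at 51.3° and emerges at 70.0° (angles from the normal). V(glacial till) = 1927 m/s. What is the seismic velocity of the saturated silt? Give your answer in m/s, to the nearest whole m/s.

Snell's law: sin 51.3°/V₁ = sin 70.0°/V₂.
V₁ = V₂·sin 51.3°/sin 70.0° = 1927 × 0.8305 = 1600.41 m/s.

1600 m/s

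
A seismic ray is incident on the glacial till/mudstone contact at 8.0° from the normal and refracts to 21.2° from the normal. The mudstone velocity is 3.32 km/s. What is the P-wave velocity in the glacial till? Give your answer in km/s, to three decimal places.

sin 8.0° = 0.1392; sin 21.2° = 0.3616.
V₁ = V₂·(sin θ₁/sin θ₂) = 3.32·(0.1392/0.3616) = 1.278 km/s.

1.278 km/s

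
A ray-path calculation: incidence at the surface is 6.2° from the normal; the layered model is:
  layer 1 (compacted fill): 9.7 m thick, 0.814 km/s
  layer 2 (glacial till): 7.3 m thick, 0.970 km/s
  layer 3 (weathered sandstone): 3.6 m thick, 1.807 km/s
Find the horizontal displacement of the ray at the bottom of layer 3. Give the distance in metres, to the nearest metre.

Ray parameter p = sin 6.2° / 0.814 km/s = 1.3268e-01 s/km.
Layer 1: θ = 6.20°; offset = 9.7·tan 6.20° = 1.054 m.
Layer 2: sin θ = p·0.970 = 0.1287 → θ = 7.39°; offset = 7.3·tan 7.39° = 0.947 m.
Layer 3: sin θ = p·1.807 = 0.2397 → θ = 13.87°; offset = 3.6·tan 13.87° = 0.889 m.
Total horizontal offset = 2.890 m.

3 m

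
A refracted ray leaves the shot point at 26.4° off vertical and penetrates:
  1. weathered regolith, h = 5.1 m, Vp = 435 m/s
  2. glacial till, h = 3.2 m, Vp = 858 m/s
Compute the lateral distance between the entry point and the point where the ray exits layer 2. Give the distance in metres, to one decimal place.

8.4 m

Ray parameter p = sin 26.4° / 435 m/s = 1.0221e-03 s/m.
Layer 1: θ = 26.40°; offset = 5.1·tan 26.40° = 2.532 m.
Layer 2: sin θ = p·858 = 0.8770 → θ = 61.28°; offset = 3.2·tan 61.28° = 5.841 m.
Total horizontal offset = 8.372 m.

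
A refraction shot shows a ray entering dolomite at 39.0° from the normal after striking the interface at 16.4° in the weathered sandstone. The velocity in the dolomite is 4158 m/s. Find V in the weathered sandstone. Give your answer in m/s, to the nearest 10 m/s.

Snell's law: sin 16.4°/V₁ = sin 39.0°/V₂.
V₁ = V₂·sin 16.4°/sin 39.0° = 4158 × 0.4486 = 1865.47 m/s.

1870 m/s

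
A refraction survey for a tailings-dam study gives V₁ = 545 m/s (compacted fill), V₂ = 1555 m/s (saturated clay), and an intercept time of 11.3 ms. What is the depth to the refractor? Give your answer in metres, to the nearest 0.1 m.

h = tᵢ·V₁·V₂ / (2·√(V₂²−V₁²)).
√(V₂²−V₁²) = √(1555² − 545²) = 1456.4 m/s.
h = 0.0113 s × 545 × 1555 / (2 × 1456.4) = 3.29 m.

3.3 m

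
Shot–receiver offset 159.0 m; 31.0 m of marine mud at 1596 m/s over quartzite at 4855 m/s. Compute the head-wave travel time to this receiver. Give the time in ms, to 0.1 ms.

θ_c = arcsin(V₁/V₂) = arcsin(1596/4855) = 19.19°, cos θ_c = 0.9444.
Intercept time tᵢ = 2h cos θ_c / V₁ = 2·31.0·0.9444/1596 = 0.03669 s.
t = x/V₂ + tᵢ = 159.0/4855 + 0.03669 = 0.06944 s.

69.4 ms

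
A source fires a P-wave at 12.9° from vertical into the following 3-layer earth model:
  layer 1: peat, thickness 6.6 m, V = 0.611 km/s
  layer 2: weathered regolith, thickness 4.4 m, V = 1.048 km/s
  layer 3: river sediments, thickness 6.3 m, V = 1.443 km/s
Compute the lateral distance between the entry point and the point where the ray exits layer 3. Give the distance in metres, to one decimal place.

Apply Snell's law at each interface; in layer i the horizontal offset is hᵢ·tan θᵢ.
Layer 1: θ = 12.90°; offset = 6.6·tan 12.90° = 1.512 m.
Layer 2: sin θ = 1.048·sin 12.9°/0.611 = 0.3829, θ = 22.51°; offset = 4.4·tan 22.51° = 1.824 m.
Layer 3: sin θ = 1.443·sin 12.9°/0.611 = 0.5273, θ = 31.82°; offset = 6.3·tan 31.82° = 3.909 m.
Summing the layer offsets gives 7.245 m.

7.2 m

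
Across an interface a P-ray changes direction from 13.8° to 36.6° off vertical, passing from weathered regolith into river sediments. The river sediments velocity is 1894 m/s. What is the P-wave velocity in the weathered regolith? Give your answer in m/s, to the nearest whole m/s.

Snell's law: sin 13.8°/V₁ = sin 36.6°/V₂.
V₁ = V₂·sin 13.8°/sin 36.6° = 1894 × 0.4001 = 757.74 m/s.

758 m/s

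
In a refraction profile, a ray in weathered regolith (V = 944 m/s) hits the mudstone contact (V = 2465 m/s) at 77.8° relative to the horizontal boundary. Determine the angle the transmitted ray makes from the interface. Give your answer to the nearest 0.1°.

56.5°

Convert to the normal: θ₁ = 90° − 77.8° = 12.2°.
sin θ₁/V₁ = sin θ₂/V₂ ⇒ sin θ₂ = 2465·sin 12.2°/944 = 2465·0.2113/944 = 0.5518.
θ₂ = arcsin 0.5518 = 33.49° from the normal.
From the interface: 90° − 33.49° = 56.51°.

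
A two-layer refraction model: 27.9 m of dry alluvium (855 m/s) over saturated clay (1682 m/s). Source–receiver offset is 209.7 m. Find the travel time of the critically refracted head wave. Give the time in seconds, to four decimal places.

t = x/V₂ + 2h·√(V₂²−V₁²)/(V₁V₂).
√(V₂²−V₁²) = √(1682²−855²) = 1448.5 m/s; delay term = 2·27.9·1448.5/(855·1682) = 0.05620 s.
t = 209.7/1682 + 0.05620 = 0.18088 s.

0.1809 s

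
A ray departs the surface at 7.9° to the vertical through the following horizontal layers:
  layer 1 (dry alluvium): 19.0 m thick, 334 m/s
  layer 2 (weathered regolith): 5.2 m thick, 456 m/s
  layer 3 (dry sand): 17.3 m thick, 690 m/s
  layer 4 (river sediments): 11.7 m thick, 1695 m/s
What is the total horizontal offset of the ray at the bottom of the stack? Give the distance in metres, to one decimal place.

Apply Snell's law at each interface; in layer i the horizontal offset is hᵢ·tan θᵢ.
Layer 1: θ = 7.90°; offset = 19.0·tan 7.90° = 2.636 m.
Layer 2: sin θ = 456·sin 7.9°/334 = 0.1876, θ = 10.82°; offset = 5.2·tan 10.82° = 0.993 m.
Layer 3: sin θ = 690·sin 7.9°/334 = 0.2839, θ = 16.50°; offset = 17.3·tan 16.50° = 5.123 m.
Layer 4: sin θ = 1695·sin 7.9°/334 = 0.6975, θ = 44.23°; offset = 11.7·tan 44.23° = 11.389 m.
Σ offsets = 20.142 m.

20.1 m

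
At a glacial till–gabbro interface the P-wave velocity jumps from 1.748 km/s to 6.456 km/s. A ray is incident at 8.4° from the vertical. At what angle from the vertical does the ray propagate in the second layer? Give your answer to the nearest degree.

Snell's law: sin θ₂ = (V₂/V₁)·sin θ₁ = (6.456/1.748)·sin 8.4° = 0.5395.
θ₂ = arcsin 0.5395 = 32.65° from the normal.

33°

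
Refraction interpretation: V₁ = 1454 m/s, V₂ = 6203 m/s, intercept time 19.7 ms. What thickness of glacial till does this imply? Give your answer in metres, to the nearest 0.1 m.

θ_c = arcsin(1454/6203) = 13.56°; cos θ_c = 0.9721.
tᵢ = 2h cos θ_c/V₁ ⇒ h = tᵢ·V₁/(2 cos θ_c) = 0.0197·1454/(2·0.9721) = 14.73 m.

14.7 m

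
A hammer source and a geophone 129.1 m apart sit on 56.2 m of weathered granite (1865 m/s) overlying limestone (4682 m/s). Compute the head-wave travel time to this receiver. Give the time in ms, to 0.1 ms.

t = x/V₂ + 2h·√(V₂²−V₁²)/(V₁V₂).
√(V₂²−V₁²) = √(4682²−1865²) = 4294.5 m/s; delay term = 2·56.2·4294.5/(1865·4682) = 0.05528 s.
t = 129.1/4682 + 0.05528 = 0.08285 s.

82.9 ms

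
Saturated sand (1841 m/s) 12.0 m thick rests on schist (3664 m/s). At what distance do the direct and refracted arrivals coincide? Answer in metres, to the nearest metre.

x_cross = 2h·√((V₂+V₁)/(V₂−V₁)).
(V₂+V₁)/(V₂−V₁) = (3664+1841)/(3664−1841) = 3.0197; √ = 1.7377.
x_cross = 2·12.0·1.7377 = 41.71 m.

42 m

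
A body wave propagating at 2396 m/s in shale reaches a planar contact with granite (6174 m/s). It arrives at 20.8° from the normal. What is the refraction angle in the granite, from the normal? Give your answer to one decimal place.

66.2°

Snell's law: sin θ₂ = (V₂/V₁)·sin θ₁ = (6174/2396)·sin 20.8° = 0.9150.
θ₂ = arcsin 0.9150 = 66.21° from the normal.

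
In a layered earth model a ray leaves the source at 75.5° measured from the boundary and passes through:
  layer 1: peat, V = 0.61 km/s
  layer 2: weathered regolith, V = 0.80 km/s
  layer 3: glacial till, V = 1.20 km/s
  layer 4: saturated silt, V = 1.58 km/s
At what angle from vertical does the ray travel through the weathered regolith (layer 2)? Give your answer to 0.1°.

From the normal: θ₁ = 90° − 75.5° = 14.5°.
Snell's law across each interface conserves sin θ / V, so sin θ_2 = V_2·sin θ₁/V₁.
sin θ_2 = 0.80 × sin 14.5° / 0.61 = 0.3284.
θ_2 = arcsin 0.3284 = 19.17°.

19.2°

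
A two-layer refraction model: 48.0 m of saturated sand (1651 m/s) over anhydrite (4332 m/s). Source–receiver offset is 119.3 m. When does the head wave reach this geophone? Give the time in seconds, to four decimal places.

t = x/V₂ + 2h·√(V₂²−V₁²)/(V₁V₂).
√(V₂²−V₁²) = √(4332²−1651²) = 4005.0 m/s; delay term = 2·48.0·4005.0/(1651·4332) = 0.05376 s.
t = 119.3/4332 + 0.05376 = 0.08130 s.

0.0813 s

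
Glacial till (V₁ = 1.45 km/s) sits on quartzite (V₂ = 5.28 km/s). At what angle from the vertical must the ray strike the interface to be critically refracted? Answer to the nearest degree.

At critical incidence the refracted ray runs along the interface (θ₂ = 90°), so sin θ_c = V₁/V₂.
θ_c = arcsin(1.45/5.28) = arcsin 0.2746 = 15.94°.

16°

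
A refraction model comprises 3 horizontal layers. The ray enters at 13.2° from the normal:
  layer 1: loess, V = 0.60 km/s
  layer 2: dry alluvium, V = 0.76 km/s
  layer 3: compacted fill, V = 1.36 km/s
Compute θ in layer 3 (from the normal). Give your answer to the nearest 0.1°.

31.2°

Ray parameter p = sin 13.2° / 0.60 = 3.8058e-01 s/km.
sin θ_3 = p·V_3 = 3.8058e-01 × 1.36 = 0.5176.
θ_3 = arcsin 0.5176 = 31.17°.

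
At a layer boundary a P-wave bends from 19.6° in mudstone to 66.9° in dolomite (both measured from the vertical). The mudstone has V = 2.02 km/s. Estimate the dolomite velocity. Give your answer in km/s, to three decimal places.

sin 19.6° = 0.3355; sin 66.9° = 0.9198.
V₂ = V₁·(sin θ₂/sin θ₁) = 2.02·(0.9198/0.3355) = 5.539 km/s.

5.539 km/s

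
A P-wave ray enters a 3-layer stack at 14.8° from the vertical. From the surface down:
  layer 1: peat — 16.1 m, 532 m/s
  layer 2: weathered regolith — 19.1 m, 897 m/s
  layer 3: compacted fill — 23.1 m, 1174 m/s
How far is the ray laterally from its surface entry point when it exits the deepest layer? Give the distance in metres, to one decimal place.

Ray parameter p = sin 14.8° / 532 m/s = 4.8016e-04 s/m.
Layer 1: θ = 14.80°; offset = 16.1·tan 14.80° = 4.254 m.
Layer 2: sin θ = p·897 = 0.4307 → θ = 25.51°; offset = 19.1·tan 25.51° = 9.115 m.
Layer 3: sin θ = p·1174 = 0.5637 → θ = 34.31°; offset = 23.1·tan 34.31° = 15.765 m.
Total horizontal offset = 29.134 m.

29.1 m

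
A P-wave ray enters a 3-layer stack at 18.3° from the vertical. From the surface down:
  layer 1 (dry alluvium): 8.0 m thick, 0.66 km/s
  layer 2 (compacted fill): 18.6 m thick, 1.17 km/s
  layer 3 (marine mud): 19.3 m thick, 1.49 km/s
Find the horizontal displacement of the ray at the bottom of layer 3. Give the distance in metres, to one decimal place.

Ray parameter p = sin 18.3° / 0.66 km/s = 4.7575e-01 s/km.
Layer 1: θ = 18.30°; offset = 8.0·tan 18.30° = 2.646 m.
Layer 2: sin θ = p·1.17 = 0.5566 → θ = 33.82°; offset = 18.6·tan 33.82° = 12.462 m.
Layer 3: sin θ = p·1.49 = 0.7089 → θ = 45.14°; offset = 19.3·tan 45.14° = 19.396 m.
Σ offsets = 34.504 m.

34.5 m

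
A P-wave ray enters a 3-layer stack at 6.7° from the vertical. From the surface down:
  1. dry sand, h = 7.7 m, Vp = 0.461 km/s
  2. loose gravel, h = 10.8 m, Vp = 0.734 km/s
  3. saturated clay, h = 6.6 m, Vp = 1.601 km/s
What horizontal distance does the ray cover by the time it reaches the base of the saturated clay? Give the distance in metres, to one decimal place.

Ray parameter p = sin 6.7° / 0.461 km/s = 2.5308e-01 s/km.
Layer 1: θ = 6.70°; offset = 7.7·tan 6.70° = 0.905 m.
Layer 2: sin θ = p·0.734 = 0.1858 → θ = 10.71°; offset = 10.8·tan 10.71° = 2.042 m.
Layer 3: sin θ = p·1.601 = 0.4052 → θ = 23.90°; offset = 6.6·tan 23.90° = 2.925 m.
Σ offsets = 5.871 m.

5.9 m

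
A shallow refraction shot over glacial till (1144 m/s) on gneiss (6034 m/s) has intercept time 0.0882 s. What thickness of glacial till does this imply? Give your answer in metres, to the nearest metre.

θ_c = arcsin(1144/6034) = 10.93°; cos θ_c = 0.9819.
tᵢ = 2h cos θ_c/V₁ ⇒ h = tᵢ·V₁/(2 cos θ_c) = 0.0882·1144/(2·0.9819) = 51.38 m.

51 m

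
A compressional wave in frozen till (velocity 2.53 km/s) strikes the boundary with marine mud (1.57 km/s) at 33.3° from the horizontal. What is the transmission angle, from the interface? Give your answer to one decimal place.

58.8°

Angle from the normal: 90° − 33.3° = 56.7°.
sin θ₁/V₁ = sin θ₂/V₂ ⇒ sin θ₂ = 1.57·sin 56.7°/2.53 = 1.57·0.8358/2.53 = 0.5187.
θ₂ = arcsin 0.5187 = 31.24° from the normal.
From the interface: 90° − 31.24° = 58.76°.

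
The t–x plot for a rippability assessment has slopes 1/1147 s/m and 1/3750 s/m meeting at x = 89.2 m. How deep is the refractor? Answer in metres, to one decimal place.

32.5 m

h = (x_cross/2)·√((V₂−V₁)/(V₂+V₁)).
(V₂−V₁)/(V₂+V₁) = (3750−1147)/(3750+1147) = 0.5315; √ = 0.7291.
h = (89.2/2)·0.7291 = 32.52 m.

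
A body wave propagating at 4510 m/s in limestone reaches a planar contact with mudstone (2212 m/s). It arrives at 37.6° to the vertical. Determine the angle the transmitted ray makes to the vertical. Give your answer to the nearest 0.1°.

Snell's law: sin θ₂ = (V₂/V₁)·sin θ₁ = (2212/4510)·sin 37.6° = 0.2993.
θ₂ = sin⁻¹(0.2993) = 17.41° (from vertical).

17.4°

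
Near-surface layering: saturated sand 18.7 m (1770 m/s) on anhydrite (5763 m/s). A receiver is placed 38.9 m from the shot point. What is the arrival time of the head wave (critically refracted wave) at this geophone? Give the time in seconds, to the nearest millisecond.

t = x/V₂ + 2h·√(V₂²−V₁²)/(V₁V₂).
√(V₂²−V₁²) = √(5763²−1770²) = 5484.5 m/s; delay term = 2·18.7·5484.5/(1770·5763) = 0.02011 s.
t = 38.9/5763 + 0.02011 = 0.02686 s.

0.027 s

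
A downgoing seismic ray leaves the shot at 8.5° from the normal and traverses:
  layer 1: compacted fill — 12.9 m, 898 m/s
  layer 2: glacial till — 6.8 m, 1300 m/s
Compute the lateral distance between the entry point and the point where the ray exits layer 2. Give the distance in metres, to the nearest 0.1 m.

p = sin θ₁/V₁ = sin 8.5°/898 = 1.6460e-04 s/m is conserved through the stack.
Layer 1: θ = 8.50°; offset = 12.9·tan 8.50° = 1.928 m.
Layer 2: sin θ = p·1300 = 0.2140 → θ = 12.36°; offset = 6.8·tan 12.36° = 1.490 m.
Summing the layer offsets gives 3.417 m.

3.4 m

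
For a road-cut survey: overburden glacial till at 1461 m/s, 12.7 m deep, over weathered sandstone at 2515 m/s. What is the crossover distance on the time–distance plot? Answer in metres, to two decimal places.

49.33 m

x_cross = 2h·√((V₂+V₁)/(V₂−V₁)).
(V₂+V₁)/(V₂−V₁) = (2515+1461)/(2515−1461) = 3.7723; √ = 1.9422.
x_cross = 2·12.7·1.9422 = 49.33 m.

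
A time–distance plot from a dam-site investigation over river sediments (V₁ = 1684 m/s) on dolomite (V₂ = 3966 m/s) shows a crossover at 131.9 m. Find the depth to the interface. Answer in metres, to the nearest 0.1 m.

h = (x_cross/2)·√((V₂−V₁)/(V₂+V₁)).
(V₂−V₁)/(V₂+V₁) = (3966−1684)/(3966+1684) = 0.4039; √ = 0.6355.
h = (131.9/2)·0.6355 = 41.91 m.

41.9 m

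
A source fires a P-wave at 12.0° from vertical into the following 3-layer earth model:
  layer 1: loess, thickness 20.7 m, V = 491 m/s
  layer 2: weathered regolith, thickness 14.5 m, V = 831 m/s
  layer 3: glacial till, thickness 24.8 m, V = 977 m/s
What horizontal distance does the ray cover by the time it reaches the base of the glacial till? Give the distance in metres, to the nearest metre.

21 m

Ray parameter p = sin 12.0° / 491 m/s = 4.2345e-04 s/m.
Layer 1: θ = 12.00°; offset = 20.7·tan 12.00° = 4.400 m.
Layer 2: sin θ = p·831 = 0.3519 → θ = 20.60°; offset = 14.5·tan 20.60° = 5.451 m.
Layer 3: sin θ = p·977 = 0.4137 → θ = 24.44°; offset = 24.8·tan 24.44° = 11.270 m.
Summing the layer offsets gives 21.120 m.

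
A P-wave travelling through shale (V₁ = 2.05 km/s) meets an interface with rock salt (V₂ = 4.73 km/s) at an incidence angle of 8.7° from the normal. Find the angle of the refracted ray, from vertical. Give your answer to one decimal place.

20.4°

Snell's law: sin θ₂ = (V₂/V₁)·sin θ₁ = (4.73/2.05)·sin 8.7° = 0.3490.
θ₂ = sin⁻¹(0.3490) = 20.43° (from vertical).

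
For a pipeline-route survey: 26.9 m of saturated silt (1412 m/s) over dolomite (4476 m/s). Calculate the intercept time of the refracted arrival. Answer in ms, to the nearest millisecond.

tᵢ = 2h·√(V₂²−V₁²)/(V₁V₂).
√(V₂²−V₁²) = √(4476²−1412²) = 4247.5 m/s.
tᵢ = 2·26.9·4247.5/(1412·4476) = 0.03616 s.

36 ms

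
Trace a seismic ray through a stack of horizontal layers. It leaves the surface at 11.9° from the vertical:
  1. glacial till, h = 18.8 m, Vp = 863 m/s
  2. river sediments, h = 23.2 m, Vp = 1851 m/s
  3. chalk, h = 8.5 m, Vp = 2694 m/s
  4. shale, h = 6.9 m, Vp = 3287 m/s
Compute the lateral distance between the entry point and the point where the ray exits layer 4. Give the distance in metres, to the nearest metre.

Ray parameter p = sin 11.9° / 863 m/s = 2.3894e-04 s/m.
Layer 1: θ = 11.90°; offset = 18.8·tan 11.90° = 3.962 m.
Layer 2: sin θ = p·1851 = 0.4423 → θ = 26.25°; offset = 23.2·tan 26.25° = 11.441 m.
Layer 3: sin θ = p·2694 = 0.6437 → θ = 40.07°; offset = 8.5·tan 40.07° = 7.150 m.
Layer 4: sin θ = p·3287 = 0.7854 → θ = 51.76°; offset = 6.9·tan 51.76° = 8.755 m.
Summing the layer offsets gives 31.307 m.

31 m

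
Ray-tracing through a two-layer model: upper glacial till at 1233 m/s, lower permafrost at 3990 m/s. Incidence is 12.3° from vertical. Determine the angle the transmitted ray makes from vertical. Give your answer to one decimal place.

43.6°

Snell's law: sin θ₂ = (V₂/V₁)·sin θ₁ = (3990/1233)·sin 12.3° = 0.6894.
θ₂ = sin⁻¹(0.6894) = 43.58° (from vertical).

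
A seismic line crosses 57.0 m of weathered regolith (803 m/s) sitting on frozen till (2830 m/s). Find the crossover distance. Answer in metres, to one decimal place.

152.6 m

θ_c = arcsin(803/2830) = 16.48°, so cos θ_c = 0.9589 and tᵢ = 2h cos θ_c/V₁ = 0.1361 s.
At crossover x/V₁ = x/V₂ + tᵢ ⇒ x = tᵢ/(1/V₁ − 1/V₂) = 0.13613/(1.2453e-03 − 3.5336e-04) = 152.62 m.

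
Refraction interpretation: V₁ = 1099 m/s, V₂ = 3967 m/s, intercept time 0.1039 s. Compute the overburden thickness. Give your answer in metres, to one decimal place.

h = tᵢ·V₁·V₂ / (2·√(V₂²−V₁²)).
√(V₂²−V₁²) = √(3967² − 1099²) = 3811.7 m/s.
h = 0.1039 s × 1099 × 3967 / (2 × 3811.7) = 59.42 m.

59.4 m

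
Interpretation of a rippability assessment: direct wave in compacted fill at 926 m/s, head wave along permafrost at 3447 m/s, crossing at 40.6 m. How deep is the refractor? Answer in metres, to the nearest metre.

15 m

x_cross = 2h·√((V₂+V₁)/(V₂−V₁)) → h = x_cross / (2·√((V₂+V₁)/(V₂−V₁))).
√((V₂+V₁)/(V₂−V₁)) = √((3447+926)/(3447−926)) = 1.3171.
h = 40.6 / (2·1.3171) = 15.41 m.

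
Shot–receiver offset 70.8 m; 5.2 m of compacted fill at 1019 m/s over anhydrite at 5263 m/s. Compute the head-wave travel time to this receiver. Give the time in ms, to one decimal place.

t = x/V₂ + 2h·√(V₂²−V₁²)/(V₁V₂).
√(V₂²−V₁²) = √(5263²−1019²) = 5163.4 m/s; delay term = 2·5.2·5163.4/(1019·5263) = 0.01001 s.
t = 70.8/5263 + 0.01001 = 0.02347 s.

23.5 ms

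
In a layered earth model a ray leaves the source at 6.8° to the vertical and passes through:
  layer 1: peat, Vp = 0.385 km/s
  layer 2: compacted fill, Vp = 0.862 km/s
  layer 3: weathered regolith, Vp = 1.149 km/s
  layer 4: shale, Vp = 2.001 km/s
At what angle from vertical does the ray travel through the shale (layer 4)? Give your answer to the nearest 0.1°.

Ray parameter p = sin 6.8° / 0.385 = 3.0754e-01 s/km.
sin θ_4 = p·V_4 = 3.0754e-01 × 2.001 = 0.6154.
θ_4 = arcsin 0.6154 = 37.98°.

38.0°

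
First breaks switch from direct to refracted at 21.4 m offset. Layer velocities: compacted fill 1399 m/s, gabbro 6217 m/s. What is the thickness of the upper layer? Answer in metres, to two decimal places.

8.51 m

x_cross = 2h·√((V₂+V₁)/(V₂−V₁)) → h = x_cross / (2·√((V₂+V₁)/(V₂−V₁))).
√((V₂+V₁)/(V₂−V₁)) = √((6217+1399)/(6217−1399)) = 1.2573.
h = 21.4 / (2·1.2573) = 8.51 m.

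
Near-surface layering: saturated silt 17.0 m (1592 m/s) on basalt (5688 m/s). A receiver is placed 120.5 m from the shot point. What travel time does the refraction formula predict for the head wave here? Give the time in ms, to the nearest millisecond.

42 ms

θ_c = arcsin(V₁/V₂) = arcsin(1592/5688) = 16.25°, cos θ_c = 0.9600.
Intercept time tᵢ = 2h cos θ_c / V₁ = 2·17.0·0.9600/1592 = 0.02050 s.
t = x/V₂ + tᵢ = 120.5/5688 + 0.02050 = 0.04169 s.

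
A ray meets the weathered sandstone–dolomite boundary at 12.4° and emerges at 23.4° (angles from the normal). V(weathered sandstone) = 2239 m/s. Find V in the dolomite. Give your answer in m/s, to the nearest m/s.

Snell's law: sin 12.4°/V₁ = sin 23.4°/V₂.
V₂ = V₁·sin 23.4°/sin 12.4° = 2239 × 1.8495 = 4140.98 m/s.

4141 m/s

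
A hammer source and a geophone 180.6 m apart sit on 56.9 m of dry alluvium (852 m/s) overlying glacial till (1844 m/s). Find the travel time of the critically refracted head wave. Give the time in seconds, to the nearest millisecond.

0.216 s

t = x/V₂ + 2h·√(V₂²−V₁²)/(V₁V₂).
√(V₂²−V₁²) = √(1844²−852²) = 1635.4 m/s; delay term = 2·56.9·1635.4/(852·1844) = 0.11846 s.
t = 180.6/1844 + 0.11846 = 0.21640 s.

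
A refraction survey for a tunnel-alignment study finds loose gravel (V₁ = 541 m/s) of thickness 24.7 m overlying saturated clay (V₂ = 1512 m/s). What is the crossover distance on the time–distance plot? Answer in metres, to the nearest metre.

72 m

x_cross = 2h·√((V₂+V₁)/(V₂−V₁)).
(V₂+V₁)/(V₂−V₁) = (1512+541)/(1512−541) = 2.1143; √ = 1.4541.
x_cross = 2·24.7·1.4541 = 71.83 m.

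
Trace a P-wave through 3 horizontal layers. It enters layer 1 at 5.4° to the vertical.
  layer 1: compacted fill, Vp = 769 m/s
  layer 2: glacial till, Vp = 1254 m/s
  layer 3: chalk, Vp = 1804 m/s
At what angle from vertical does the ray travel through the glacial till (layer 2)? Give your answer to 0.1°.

8.8°

Ray parameter p = sin 5.4° / 769 = 1.2238e-04 s/m.
sin θ_2 = p·V_2 = 1.2238e-04 × 1254 = 0.1535.
θ_2 = 8.83° from the vertical.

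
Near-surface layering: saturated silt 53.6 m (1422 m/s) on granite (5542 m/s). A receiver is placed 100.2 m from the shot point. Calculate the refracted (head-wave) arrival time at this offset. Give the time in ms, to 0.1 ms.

θ_c = arcsin(V₁/V₂) = arcsin(1422/5542) = 14.87°, cos θ_c = 0.9665.
Intercept time tᵢ = 2h cos θ_c / V₁ = 2·53.6·0.9665/1422 = 0.07286 s.
t = x/V₂ + tᵢ = 100.2/5542 + 0.07286 = 0.09094 s.

90.9 ms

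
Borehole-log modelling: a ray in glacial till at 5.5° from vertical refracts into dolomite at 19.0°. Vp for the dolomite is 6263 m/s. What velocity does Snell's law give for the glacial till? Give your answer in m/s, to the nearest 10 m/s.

sin 5.5° = 0.0958; sin 19.0° = 0.3256.
V₁ = V₂·(sin θ₁/sin θ₂) = 6263·(0.0958/0.3256) = 1843.80 m/s.

1840 m/s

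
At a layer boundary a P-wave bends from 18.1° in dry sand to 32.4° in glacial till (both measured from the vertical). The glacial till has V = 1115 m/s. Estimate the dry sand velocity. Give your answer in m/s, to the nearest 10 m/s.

Snell's law: sin 18.1°/V₁ = sin 32.4°/V₂.
V₁ = V₂·sin 18.1°/sin 32.4° = 1115 × 0.5798 = 646.49 m/s.

650 m/s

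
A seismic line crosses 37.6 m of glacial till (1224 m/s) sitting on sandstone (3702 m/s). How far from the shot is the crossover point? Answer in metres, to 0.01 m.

106.03 m

x_cross = 2h·√((V₂+V₁)/(V₂−V₁)).
(V₂+V₁)/(V₂−V₁) = (3702+1224)/(3702−1224) = 1.9879; √ = 1.4099.
x_cross = 2·37.6·1.4099 = 106.03 m.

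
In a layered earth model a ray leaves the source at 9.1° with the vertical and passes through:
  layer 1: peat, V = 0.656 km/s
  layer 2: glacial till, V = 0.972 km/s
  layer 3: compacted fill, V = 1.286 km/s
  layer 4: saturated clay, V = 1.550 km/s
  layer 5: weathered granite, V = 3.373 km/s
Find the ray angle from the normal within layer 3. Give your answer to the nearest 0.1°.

Snell's law across each interface conserves sin θ / V, so sin θ_3 = V_3·sin θ₁/V₁.
sin θ_3 = 1.286 × sin 9.1° / 0.656 = 0.3100.
θ_3 = 18.06° from the vertical.

18.1°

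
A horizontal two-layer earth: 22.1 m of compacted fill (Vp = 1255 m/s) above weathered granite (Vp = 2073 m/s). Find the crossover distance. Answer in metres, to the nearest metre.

89 m

x_cross = 2h·√((V₂+V₁)/(V₂−V₁)).
(V₂+V₁)/(V₂−V₁) = (2073+1255)/(2073−1255) = 4.0685; √ = 2.0170.
x_cross = 2·22.1·2.0170 = 89.15 m.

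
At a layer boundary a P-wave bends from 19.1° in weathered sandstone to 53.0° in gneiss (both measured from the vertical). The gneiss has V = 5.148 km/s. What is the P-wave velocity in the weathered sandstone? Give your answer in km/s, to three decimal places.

sin 19.1° = 0.3272; sin 53.0° = 0.7986.
V₁ = V₂·(sin θ₁/sin θ₂) = 5.148·(0.3272/0.7986) = 2.109 km/s.

2.109 km/s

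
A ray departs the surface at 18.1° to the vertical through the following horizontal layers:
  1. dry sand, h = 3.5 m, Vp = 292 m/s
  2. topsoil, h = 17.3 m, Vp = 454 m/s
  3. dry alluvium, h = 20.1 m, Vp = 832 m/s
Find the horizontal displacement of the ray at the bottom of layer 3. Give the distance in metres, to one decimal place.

p = sin θ₁/V₁ = sin 18.1°/292 = 1.0640e-03 s/m is conserved through the stack.
Layer 1: θ = 18.10°; offset = 3.5·tan 18.10° = 1.144 m.
Layer 2: sin θ = p·454 = 0.4830 → θ = 28.88°; offset = 17.3·tan 28.88° = 9.544 m.
Layer 3: sin θ = p·832 = 0.8852 → θ = 62.28°; offset = 20.1·tan 62.28° = 38.249 m.
Σ offsets = 48.937 m.

48.9 m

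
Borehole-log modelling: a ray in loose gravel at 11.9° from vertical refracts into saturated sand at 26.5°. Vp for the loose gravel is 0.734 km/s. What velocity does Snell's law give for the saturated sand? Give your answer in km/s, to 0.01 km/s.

1.59 km/s

sin 11.9° = 0.2062; sin 26.5° = 0.4462.
V₂ = V₁·(sin θ₂/sin θ₁) = 0.734·(0.4462/0.2062) = 1.59 km/s.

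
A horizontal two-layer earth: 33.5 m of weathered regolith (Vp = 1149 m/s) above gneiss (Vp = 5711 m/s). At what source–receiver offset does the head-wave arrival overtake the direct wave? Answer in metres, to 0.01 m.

x_cross = 2h·√((V₂+V₁)/(V₂−V₁)).
(V₂+V₁)/(V₂−V₁) = (5711+1149)/(5711−1149) = 1.5037; √ = 1.2263.
x_cross = 2·33.5·1.2263 = 82.16 m.

82.16 m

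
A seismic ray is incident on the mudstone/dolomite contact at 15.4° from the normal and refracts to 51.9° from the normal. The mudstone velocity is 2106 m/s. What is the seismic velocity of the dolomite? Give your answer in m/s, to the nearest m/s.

Snell's law: sin 15.4°/V₁ = sin 51.9°/V₂.
V₂ = V₁·sin 51.9°/sin 15.4° = 2106 × 2.9633 = 6240.81 m/s.

6241 m/s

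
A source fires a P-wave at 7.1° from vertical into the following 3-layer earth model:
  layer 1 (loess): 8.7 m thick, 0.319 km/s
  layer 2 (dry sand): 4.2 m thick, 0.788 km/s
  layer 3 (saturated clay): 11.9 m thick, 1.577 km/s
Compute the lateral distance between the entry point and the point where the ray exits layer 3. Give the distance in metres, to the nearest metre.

Apply Snell's law at each interface; in layer i the horizontal offset is hᵢ·tan θᵢ.
Layer 1: θ = 7.10°; offset = 8.7·tan 7.10° = 1.084 m.
Layer 2: sin θ = 0.788·sin 7.1°/0.319 = 0.3053, θ = 17.78°; offset = 4.2·tan 17.78° = 1.347 m.
Layer 3: sin θ = 1.577·sin 7.1°/0.319 = 0.6110, θ = 37.66°; offset = 11.9·tan 37.66° = 9.186 m.
Σ offsets = 11.616 m.

12 m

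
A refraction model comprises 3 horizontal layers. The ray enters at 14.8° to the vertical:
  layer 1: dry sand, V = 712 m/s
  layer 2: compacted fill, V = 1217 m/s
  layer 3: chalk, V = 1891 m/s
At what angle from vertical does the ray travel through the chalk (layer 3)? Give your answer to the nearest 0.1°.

Ray parameter p = sin 14.8° / 712 = 3.5877e-04 s/m.
sin θ_3 = p·V_3 = 3.5877e-04 × 1891 = 0.6784.
θ_3 = 42.72° from the vertical.

42.7°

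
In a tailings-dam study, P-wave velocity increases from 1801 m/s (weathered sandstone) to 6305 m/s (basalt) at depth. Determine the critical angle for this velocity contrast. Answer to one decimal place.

16.6°

At critical incidence the refracted ray runs along the interface (θ₂ = 90°), so sin θ_c = V₁/V₂.
θ_c = arcsin(1801/6305) = arcsin 0.2856 = 16.60°.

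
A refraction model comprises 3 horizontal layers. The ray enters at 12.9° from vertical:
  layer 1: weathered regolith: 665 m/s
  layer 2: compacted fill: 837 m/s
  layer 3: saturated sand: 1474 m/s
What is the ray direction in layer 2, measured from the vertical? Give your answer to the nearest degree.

Ray parameter p = sin 12.9° / 665 = 3.3571e-04 s/m.
sin θ_2 = p·V_2 = 3.3571e-04 × 837 = 0.2810.
θ_2 = 16.32° from the vertical.

16°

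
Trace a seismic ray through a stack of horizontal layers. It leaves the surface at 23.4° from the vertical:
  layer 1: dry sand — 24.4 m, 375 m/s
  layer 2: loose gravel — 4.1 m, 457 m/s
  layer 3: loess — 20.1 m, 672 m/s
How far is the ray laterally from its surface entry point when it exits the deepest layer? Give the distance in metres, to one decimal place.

p = sin θ₁/V₁ = sin 23.4°/375 = 1.0591e-03 s/m is conserved through the stack.
Layer 1: θ = 23.40°; offset = 24.4·tan 23.40° = 10.559 m.
Layer 2: sin θ = p·457 = 0.4840 → θ = 28.95°; offset = 4.1·tan 28.95° = 2.268 m.
Layer 3: sin θ = p·672 = 0.7117 → θ = 45.37°; offset = 20.1·tan 45.37° = 20.363 m.
Σ offsets = 33.190 m.

33.2 m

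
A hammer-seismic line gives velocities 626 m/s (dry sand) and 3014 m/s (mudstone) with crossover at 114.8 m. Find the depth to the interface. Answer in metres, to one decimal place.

46.5 m

x_cross = 2h·√((V₂+V₁)/(V₂−V₁)) → h = x_cross / (2·√((V₂+V₁)/(V₂−V₁))).
√((V₂+V₁)/(V₂−V₁)) = √((3014+626)/(3014−626)) = 1.2346.
h = 114.8 / (2·1.2346) = 46.49 m.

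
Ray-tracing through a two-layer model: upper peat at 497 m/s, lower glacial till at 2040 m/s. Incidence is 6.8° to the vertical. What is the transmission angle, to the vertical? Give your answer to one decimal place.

29.1°

sin θ₁/V₁ = sin θ₂/V₂ ⇒ sin θ₂ = 2040·sin 6.8°/497 = 2040·0.1184/497 = 0.4860.
θ₂ = sin⁻¹(0.4860) = 29.08° (from vertical).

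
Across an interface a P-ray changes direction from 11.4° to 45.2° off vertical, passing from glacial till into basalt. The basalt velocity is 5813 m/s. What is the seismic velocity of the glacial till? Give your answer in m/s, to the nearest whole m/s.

Snell's law: sin 11.4°/V₁ = sin 45.2°/V₂.
V₁ = V₂·sin 11.4°/sin 45.2° = 5813 × 0.2786 = 1619.26 m/s.

1619 m/s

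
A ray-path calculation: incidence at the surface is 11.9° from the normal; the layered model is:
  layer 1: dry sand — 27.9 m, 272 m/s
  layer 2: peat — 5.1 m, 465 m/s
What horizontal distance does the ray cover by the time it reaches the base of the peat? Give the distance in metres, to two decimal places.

p = sin θ₁/V₁ = sin 11.9°/272 = 7.5810e-04 s/m is conserved through the stack.
Layer 1: θ = 11.90°; offset = 27.9·tan 11.90° = 5.8795 m.
Layer 2: sin θ = p·465 = 0.3525 → θ = 20.64°; offset = 5.1·tan 20.64° = 1.9212 m.
Summing the layer offsets gives 7.8006 m.

7.80 m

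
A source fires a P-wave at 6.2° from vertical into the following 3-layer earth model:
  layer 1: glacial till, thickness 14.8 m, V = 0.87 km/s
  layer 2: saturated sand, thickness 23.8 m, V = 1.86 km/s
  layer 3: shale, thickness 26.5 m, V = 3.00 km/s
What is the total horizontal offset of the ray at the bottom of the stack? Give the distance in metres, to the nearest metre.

18 m

Apply Snell's law at each interface; in layer i the horizontal offset is hᵢ·tan θᵢ.
Layer 1: θ = 6.20°; offset = 14.8·tan 6.20° = 1.608 m.
Layer 2: sin θ = 1.86·sin 6.2°/0.87 = 0.2309, θ = 13.35°; offset = 23.8·tan 13.35° = 5.648 m.
Layer 3: sin θ = 3.00·sin 6.2°/0.87 = 0.3724, θ = 21.86°; offset = 26.5·tan 21.86° = 10.634 m.
Σ offsets = 17.890 m.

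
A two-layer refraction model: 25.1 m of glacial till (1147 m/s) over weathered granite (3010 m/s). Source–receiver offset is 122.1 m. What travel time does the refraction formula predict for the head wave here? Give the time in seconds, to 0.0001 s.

0.0810 s

t = x/V₂ + 2h·√(V₂²−V₁²)/(V₁V₂).
√(V₂²−V₁²) = √(3010²−1147²) = 2782.9 m/s; delay term = 2·25.1·2782.9/(1147·3010) = 0.04046 s.
t = 122.1/3010 + 0.04046 = 0.08103 s.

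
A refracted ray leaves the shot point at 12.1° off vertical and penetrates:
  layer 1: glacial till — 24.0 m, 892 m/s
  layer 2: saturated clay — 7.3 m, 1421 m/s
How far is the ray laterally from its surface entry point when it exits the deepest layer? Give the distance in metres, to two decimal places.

Apply Snell's law at each interface; in layer i the horizontal offset is hᵢ·tan θᵢ.
Layer 1: θ = 12.10°; offset = 24.0·tan 12.10° = 5.1452 m.
Layer 2: sin θ = 1421·sin 12.1°/892 = 0.3339, θ = 19.51°; offset = 7.3·tan 19.51° = 2.5862 m.
Σ offsets = 7.7313 m.

7.73 m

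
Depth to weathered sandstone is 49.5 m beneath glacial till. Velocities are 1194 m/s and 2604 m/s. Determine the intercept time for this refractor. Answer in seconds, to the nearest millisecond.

tᵢ = 2h·√(V₂²−V₁²)/(V₁V₂).
√(V₂²−V₁²) = √(2604²−1194²) = 2314.1 m/s.
tᵢ = 2·49.5·2314.1/(1194·2604) = 0.07368 s.

0.074 s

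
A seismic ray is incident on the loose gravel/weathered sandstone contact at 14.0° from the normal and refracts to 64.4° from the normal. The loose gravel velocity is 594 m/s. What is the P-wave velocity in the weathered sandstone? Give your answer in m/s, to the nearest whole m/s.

Snell's law: sin 14.0°/V₁ = sin 64.4°/V₂.
V₂ = V₁·sin 64.4°/sin 14.0° = 594 × 3.7278 = 2214.30 m/s.

2214 m/s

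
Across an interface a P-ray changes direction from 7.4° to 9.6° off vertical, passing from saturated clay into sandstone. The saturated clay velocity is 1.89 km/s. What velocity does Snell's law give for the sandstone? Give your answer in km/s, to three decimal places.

Snell's law: sin 7.4°/V₁ = sin 9.6°/V₂.
V₂ = V₁·sin 9.6°/sin 7.4° = 1.89 × 1.2948 = 2.447 km/s.

2.447 km/s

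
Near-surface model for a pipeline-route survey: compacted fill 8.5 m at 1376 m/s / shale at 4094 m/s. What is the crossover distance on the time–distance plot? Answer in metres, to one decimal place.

24.1 m

x_cross = 2h·√((V₂+V₁)/(V₂−V₁)).
(V₂+V₁)/(V₂−V₁) = (4094+1376)/(4094−1376) = 2.0125; √ = 1.4186.
x_cross = 2·8.5·1.4186 = 24.12 m.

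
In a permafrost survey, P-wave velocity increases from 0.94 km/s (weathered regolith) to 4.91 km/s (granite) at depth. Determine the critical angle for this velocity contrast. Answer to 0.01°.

At critical incidence the refracted ray runs along the interface (θ₂ = 90°), so sin θ_c = V₁/V₂.
θ_c = arcsin(0.94/4.91) = arcsin 0.1914 = 11.04°.

11.04°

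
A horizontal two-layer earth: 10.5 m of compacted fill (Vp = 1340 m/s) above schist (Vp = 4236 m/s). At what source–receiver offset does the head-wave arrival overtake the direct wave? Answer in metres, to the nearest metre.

θ_c = arcsin(1340/4236) = 18.44°, so cos θ_c = 0.9486 and tᵢ = 2h cos θ_c/V₁ = 0.0149 s.
At crossover x/V₁ = x/V₂ + tᵢ ⇒ x = tᵢ/(1/V₁ − 1/V₂) = 0.01487/(7.4627e-04 − 2.3607e-04) = 29.14 m.

29 m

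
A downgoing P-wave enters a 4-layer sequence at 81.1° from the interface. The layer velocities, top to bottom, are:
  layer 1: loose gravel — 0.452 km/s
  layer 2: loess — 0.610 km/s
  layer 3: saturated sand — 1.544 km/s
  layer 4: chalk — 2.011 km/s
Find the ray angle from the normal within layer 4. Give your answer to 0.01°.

From the normal: θ₁ = 90° − 81.1° = 8.9°.
Ray parameter p = sin 8.9° / 0.452 = 3.4228e-01 s/km.
sin θ_4 = p·V_4 = 3.4228e-01 × 2.011 = 0.6883.
θ_4 = 43.50° from the vertical.

43.50°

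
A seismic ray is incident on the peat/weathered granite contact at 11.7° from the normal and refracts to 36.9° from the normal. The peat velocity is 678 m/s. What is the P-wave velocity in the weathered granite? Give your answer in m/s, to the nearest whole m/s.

2007 m/s

Snell's law: sin 11.7°/V₁ = sin 36.9°/V₂.
V₂ = V₁·sin 36.9°/sin 11.7° = 678 × 2.9608 = 2007.45 m/s.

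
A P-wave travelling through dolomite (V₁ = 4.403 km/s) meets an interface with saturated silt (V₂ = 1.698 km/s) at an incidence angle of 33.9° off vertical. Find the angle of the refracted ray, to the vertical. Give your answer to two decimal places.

12.42°

sin θ₁/V₁ = sin θ₂/V₂ ⇒ sin θ₂ = 1.698·sin 33.9°/4.403 = 1.698·0.5577/4.403 = 0.2151.
θ₂ = arcsin 0.2151 = 12.42° from the normal.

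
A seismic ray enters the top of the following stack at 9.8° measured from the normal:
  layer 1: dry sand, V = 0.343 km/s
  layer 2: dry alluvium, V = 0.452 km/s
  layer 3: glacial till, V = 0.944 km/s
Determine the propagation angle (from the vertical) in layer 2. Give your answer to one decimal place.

Ray parameter p = sin 9.8° / 0.343 = 4.9624e-01 s/km.
sin θ_2 = p·V_2 = 4.9624e-01 × 0.452 = 0.2243.
θ_2 = 12.96° from the vertical.

13.0°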